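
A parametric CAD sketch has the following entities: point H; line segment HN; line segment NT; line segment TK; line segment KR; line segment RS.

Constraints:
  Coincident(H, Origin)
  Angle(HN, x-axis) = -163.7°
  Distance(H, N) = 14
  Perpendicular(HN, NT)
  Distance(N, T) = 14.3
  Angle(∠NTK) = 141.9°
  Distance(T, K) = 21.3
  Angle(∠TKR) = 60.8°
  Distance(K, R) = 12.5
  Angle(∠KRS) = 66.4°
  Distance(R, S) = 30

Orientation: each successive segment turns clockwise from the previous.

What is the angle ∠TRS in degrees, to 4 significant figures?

17.13°

H is at the origin; HN runs at -163.7° with length 14.0, so N = (-13.44, -3.929). HN is perpendicular to NT, so NT runs at 106.3°; with |NT| = 14.3, T = (-17.45, 9.796). ∠NTK = 141.9° gives TK at 68.20° from the x-axis; with |TK| = 21.3, K = (-9.541, 29.57). ∠TKR = 60.8° gives KR at -51.00° from the x-axis; with |KR| = 12.5, R = (-1.674, 19.86). ∠KRS = 66.4° gives RS at -164.6° from the x-axis; with |RS| = 30.0, S = (-30.60, 11.89). Then cos ∠TRS = RT·RS / (|RT||RS|), giving 17.13°.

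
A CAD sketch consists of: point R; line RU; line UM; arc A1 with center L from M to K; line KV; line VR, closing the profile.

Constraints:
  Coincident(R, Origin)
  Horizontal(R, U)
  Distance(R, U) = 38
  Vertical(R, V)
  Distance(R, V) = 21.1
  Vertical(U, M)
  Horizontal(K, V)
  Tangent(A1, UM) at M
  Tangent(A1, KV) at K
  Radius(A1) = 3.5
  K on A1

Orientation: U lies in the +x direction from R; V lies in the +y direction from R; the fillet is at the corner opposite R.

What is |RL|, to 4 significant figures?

38.73

R is at the origin; RU is horizontal with |RU| = 38.0 and U on the +x side, so U = (38.00, 0.000). R and V share the same x with |RV| = 21.1 and V on the +y side, so V = (0.000, 21.10). The virtual corner opposite R is at (38.00, 21.10). Tangency of A1 to UM means the radius LM is perpendicular to UM and since A1 is tangent to KV there, LK ⟂ KV, with radius 3.5, so the center L sits 3.5 in from both sides at L = (34.50, 17.60). Then |RL| = |L − R| = 38.73.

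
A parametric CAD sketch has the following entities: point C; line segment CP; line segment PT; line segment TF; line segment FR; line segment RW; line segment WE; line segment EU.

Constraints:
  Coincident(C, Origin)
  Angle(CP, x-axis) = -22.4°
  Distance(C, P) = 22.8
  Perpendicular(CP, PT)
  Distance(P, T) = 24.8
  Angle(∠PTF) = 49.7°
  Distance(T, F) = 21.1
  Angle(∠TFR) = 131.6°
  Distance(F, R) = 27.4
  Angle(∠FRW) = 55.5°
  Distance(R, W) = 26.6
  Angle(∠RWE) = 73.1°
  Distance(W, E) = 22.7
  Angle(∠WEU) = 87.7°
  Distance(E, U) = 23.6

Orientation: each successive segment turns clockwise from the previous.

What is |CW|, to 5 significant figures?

28.393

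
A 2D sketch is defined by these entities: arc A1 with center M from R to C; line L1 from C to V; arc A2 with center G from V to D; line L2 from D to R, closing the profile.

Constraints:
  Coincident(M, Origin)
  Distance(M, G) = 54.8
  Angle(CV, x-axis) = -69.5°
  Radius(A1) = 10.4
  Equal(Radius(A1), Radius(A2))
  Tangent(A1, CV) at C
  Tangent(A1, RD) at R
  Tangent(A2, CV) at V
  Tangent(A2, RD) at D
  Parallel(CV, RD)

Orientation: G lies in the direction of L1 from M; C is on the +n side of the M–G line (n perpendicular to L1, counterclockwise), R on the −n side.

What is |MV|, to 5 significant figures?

55.778

Tangency of A1 to both parallel lines with radius 10.4 puts C and R at M ± 10.4·n: C = (9.7414, 3.6422), R = (-9.7414, -3.6422). Equal radii place V and D the same way about G: V = G + 10.4·n = (28.933, -47.687), D = G − 10.4·n = (9.4500, -54.972). Then |MV| = |V − M| = 55.778.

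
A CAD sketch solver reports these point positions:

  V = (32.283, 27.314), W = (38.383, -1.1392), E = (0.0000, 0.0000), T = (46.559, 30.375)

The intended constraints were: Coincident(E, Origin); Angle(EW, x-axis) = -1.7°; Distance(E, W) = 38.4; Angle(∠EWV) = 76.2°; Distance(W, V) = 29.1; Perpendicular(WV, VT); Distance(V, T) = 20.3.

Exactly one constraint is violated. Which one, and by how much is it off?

Distance(V, T) = 20.3 — off by 5.70.

E = (0.00, 0.00) ✓; EW at -1.700° ✓; |EW| = 38.40 ✓; ∠EWV = 76.20° ✓; |WV| = 29.10 ✓; ∠(WV, VT) = 90.00° ✓; |VT| = 14.60 ✗.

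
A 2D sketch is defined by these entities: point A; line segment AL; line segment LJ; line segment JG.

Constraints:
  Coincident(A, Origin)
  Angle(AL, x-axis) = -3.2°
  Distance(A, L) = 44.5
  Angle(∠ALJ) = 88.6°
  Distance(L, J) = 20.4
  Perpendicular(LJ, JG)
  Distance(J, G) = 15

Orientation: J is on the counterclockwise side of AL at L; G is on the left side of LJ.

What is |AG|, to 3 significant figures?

35.2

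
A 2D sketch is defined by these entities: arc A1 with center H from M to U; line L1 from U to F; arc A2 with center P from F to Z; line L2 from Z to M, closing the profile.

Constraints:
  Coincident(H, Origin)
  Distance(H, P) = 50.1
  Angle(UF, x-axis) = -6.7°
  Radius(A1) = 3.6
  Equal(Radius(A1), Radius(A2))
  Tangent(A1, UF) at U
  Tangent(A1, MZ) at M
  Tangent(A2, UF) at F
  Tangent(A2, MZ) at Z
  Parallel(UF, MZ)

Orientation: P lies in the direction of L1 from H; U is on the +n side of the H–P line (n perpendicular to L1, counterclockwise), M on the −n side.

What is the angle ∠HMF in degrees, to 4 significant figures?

81.82°

Tangency of A1 to both parallel lines with radius 3.6 puts U and M at H ± 3.6·n: U = (0.4200, 3.575), M = (-0.4200, -3.575). Equal radii place F and Z the same way about P: F = P + 3.6·n = (50.18, -2.270), Z = P − 3.6·n = (49.34, -9.421). Then cos ∠HMF = MH·MF / (|MH||MF|), giving 81.82°.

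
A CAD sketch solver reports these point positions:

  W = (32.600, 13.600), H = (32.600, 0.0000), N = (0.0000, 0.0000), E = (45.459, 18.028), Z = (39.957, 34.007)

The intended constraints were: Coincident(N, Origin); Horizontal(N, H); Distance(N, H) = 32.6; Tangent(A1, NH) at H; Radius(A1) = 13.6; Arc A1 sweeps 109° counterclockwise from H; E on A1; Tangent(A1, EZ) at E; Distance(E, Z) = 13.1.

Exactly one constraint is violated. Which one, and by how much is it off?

Distance(E, Z) = 13.1 — off by 3.80.

N = (0.00, 0.00) ✓; N.y = 0.00, H.y = 0.00 ✓; |NH| = 32.60 ✓; ∠(WH, HN) = 90.00° ✓; |WH| = 13.60 ✓; bearing(W→E) − bearing(W→H) = 109.0° ✓; |WE| = 13.60 ✓; ∠(WE, EZ) = 90.00° ✓; |EZ| = 16.90 ✗.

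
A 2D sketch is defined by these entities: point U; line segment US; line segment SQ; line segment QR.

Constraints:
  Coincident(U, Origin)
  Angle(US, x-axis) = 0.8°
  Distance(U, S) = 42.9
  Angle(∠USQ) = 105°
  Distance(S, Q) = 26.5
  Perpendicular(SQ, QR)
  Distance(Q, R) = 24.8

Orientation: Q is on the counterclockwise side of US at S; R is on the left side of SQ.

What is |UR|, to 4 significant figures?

41.12

∠USQ = 105.0°, so SQ runs at 0.8° + (180° − 105.0°) = 75.80° from the x-axis; with |SQ| = 26.5, Q = S + 26.5·(cos 75.80°, sin 75.80°) = (49.40, 26.29). SQ is perpendicular to QR; with |QR| = 24.8 on the left of SQ, R = Q + 24.8·(-0.9694, 0.2453) = (25.35, 32.37). Then |UR| = |R − U| = 41.12.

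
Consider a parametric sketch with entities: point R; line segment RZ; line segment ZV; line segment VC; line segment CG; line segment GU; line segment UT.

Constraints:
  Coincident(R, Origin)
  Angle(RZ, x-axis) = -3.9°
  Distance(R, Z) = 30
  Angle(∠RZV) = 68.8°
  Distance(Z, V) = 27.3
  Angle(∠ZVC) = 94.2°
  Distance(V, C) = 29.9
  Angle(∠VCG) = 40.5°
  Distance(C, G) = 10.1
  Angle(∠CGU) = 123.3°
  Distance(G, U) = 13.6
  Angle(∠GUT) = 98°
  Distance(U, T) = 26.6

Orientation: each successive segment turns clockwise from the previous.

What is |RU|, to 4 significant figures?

23.53

R is at the origin; RZ runs at -3.9° with length 30.0, so Z = (29.93, -2.040). ∠RZV = 68.8° gives ZV at -115.1° from the x-axis; with |ZV| = 27.3, V = (18.35, -26.76). ∠ZVC = 94.2° gives VC at 159.1° from the x-axis; with |VC| = 29.9, C = (-9.583, -16.10). ∠VCG = 40.5° gives CG at 19.60° from the x-axis; with |CG| = 10.1, G = (-0.06805, -12.71). ∠CGU = 123.3° gives GU at -37.10° from the x-axis; with |GU| = 13.6, U = (10.78, -20.91). Then |RU| = |U − R| = 23.53.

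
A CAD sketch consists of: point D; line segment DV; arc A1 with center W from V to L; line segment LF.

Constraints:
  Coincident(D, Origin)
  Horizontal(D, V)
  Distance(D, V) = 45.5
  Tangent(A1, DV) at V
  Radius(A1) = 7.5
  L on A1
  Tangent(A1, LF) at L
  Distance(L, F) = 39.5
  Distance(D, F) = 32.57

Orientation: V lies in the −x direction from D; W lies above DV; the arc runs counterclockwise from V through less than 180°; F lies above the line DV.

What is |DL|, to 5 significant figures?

40.251

D is at the origin; DV is horizontal with |DV| = 45.5 and V on the −x side, so V = (-45.500, 0.0000). The tangent condition forces WV to be normal to DV, so W = V + (0, 7.5) = (-45.500, 7.5000). Since WL ⟂ LF (tangency), |WF| = √(7.5² + 39.5²) = 40.206 regardless of where L sits on A1. So F lies on both circle(D, 32.57) and circle(W, 40.206); the above-DV intersection is F = (-12.290, 30.162). L is the foot of the tangent from F: L = (-40.191, 2.2023).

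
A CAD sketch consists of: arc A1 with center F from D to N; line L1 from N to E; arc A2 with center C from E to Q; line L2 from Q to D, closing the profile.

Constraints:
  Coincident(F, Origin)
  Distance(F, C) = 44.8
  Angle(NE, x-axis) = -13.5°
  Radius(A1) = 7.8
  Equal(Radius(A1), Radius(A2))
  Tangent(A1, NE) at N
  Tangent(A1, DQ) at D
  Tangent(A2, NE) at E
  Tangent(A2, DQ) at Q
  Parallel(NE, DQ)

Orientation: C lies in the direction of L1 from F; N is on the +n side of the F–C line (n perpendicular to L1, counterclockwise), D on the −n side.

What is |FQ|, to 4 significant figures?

45.47

Tangency of A1 to both parallel lines with radius 7.8 puts N and D at F ± 7.8·n: N = (1.821, 7.584), D = (-1.821, -7.584). Equal radii place E and Q the same way about C: E = C + 7.8·n = (45.38, -2.874), Q = C − 7.8·n = (41.74, -18.04). Then |FQ| = |Q − F| = 45.47.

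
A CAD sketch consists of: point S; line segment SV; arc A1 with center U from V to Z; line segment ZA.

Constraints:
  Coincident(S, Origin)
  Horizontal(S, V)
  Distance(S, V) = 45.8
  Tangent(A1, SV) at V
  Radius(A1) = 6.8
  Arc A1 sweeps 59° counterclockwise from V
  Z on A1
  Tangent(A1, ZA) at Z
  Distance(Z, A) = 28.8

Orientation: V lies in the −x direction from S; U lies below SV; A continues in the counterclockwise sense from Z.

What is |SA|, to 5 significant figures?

72.113

S is at the origin; S and V share the same y with |SV| = 45.8 and V on the −x side, so V = (-45.800, 0.0000). Since A1 is tangent to SV there, UV ⟂ SV, so U = V + (0, -6.8) = (-45.800, -6.8000). On A1, V sits at bearing 90° from U; a 59° counterclockwise sweep puts Z at bearing 149°, so Z = U + 6.8·(cos 149°, sin 149°) = (-51.629, -3.2977). A1 meets ZA tangentially, so UZ is at right angles to ZA, so ZA runs along (−sin 149°, cos 149°); with |ZA| = 28.8, A = (-66.462, -27.984). Then |SA| = |A − S| = 72.113.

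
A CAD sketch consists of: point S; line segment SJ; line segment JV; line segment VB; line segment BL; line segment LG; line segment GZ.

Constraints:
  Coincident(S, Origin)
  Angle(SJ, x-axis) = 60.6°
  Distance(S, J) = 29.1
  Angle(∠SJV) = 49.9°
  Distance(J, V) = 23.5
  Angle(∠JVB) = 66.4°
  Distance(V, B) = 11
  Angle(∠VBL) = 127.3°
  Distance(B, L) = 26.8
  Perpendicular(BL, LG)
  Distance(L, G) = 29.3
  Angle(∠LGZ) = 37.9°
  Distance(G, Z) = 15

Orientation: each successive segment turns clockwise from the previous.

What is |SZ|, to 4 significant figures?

32.55

S is at the origin; SJ runs at 60.6° with length 29.1, so J = (14.29, 25.35). ∠SJV = 49.9° gives JV at -69.50° from the x-axis; with |JV| = 23.5, V = (22.52, 3.341). ∠JVB = 66.4° gives VB at 176.9° from the x-axis; with |VB| = 11.0, B = (11.53, 3.935). ∠VBL = 127.3° gives BL at 124.2° from the x-axis; with |BL| = 26.8, L = (-3.533, 26.10). BL is perpendicular to LG, so LG runs at 34.20°; with |LG| = 29.3, G = (20.70, 42.57). ∠LGZ = 37.9° gives GZ at -107.9° from the x-axis; with |GZ| = 15.0, Z = (16.09, 28.30). Then |SZ| = |Z − S| = 32.55.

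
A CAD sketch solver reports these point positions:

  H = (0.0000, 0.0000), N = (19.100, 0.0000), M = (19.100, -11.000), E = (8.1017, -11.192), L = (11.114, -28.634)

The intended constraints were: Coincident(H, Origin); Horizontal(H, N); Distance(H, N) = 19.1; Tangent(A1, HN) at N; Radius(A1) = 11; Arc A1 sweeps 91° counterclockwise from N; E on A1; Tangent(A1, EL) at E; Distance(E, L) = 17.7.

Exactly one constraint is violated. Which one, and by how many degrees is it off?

Tangent(A1, EL) at E — off by 8.80°.

H = (0.00, 0.00) ✓; H.y = 0.00, N.y = 0.00 ✓; |HN| = 19.10 ✓; ∠(MN, NH) = 90.00° ✓; |MN| = 11.00 ✓; bearing(M→E) − bearing(M→N) = 91.00° ✓; |ME| = 11.00 ✓; ∠(ME, EL) = 81.20° ✗; |EL| = 17.70 ✓.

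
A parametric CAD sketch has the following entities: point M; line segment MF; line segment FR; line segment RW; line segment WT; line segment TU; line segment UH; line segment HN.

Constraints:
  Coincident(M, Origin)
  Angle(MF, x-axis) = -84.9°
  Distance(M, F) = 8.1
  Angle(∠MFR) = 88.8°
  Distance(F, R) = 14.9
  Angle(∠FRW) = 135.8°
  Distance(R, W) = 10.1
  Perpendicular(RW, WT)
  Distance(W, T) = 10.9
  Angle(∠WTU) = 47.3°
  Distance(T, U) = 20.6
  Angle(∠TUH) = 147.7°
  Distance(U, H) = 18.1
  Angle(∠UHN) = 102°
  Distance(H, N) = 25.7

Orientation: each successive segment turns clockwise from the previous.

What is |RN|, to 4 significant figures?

34.81

M is at the origin; MF runs at -84.9° with length 8.1, so F = (0.7200, -8.068). ∠MFR = 88.8° gives FR at -176.1° from the x-axis; with |FR| = 14.9, R = (-14.15, -9.081). ∠FRW = 135.8° gives RW at 139.7° from the x-axis; with |RW| = 10.1, W = (-21.85, -2.549). The perpendicularity gives WT at right angles to RW, so WT runs at 49.70°; with |WT| = 10.9, T = (-14.80, 5.764). ∠WTU = 47.3° gives TU at -83.00° from the x-axis; with |TU| = 20.6, U = (-12.29, -14.68). ∠TUH = 147.7° gives UH at -115.3° from the x-axis; with |UH| = 18.1, H = (-20.02, -31.05). ∠UHN = 102.0° gives HN at 166.7° from the x-axis; with |HN| = 25.7, N = (-45.03, -25.13). Then |RN| = |N − R| = 34.81.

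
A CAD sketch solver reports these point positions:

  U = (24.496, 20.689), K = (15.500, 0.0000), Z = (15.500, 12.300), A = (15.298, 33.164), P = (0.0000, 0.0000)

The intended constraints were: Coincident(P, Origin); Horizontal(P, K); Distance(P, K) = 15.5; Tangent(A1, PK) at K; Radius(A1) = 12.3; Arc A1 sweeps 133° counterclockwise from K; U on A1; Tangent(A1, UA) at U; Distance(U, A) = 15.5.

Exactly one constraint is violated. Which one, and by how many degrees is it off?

Tangent(A1, UA) at U — off by 6.60°.

P = (0.00, 0.00) ✓; P.y = 0.00, K.y = 0.00 ✓; |PK| = 15.50 ✓; ∠(ZK, KP) = 90.00° ✓; |ZK| = 12.30 ✓; bearing(Z→U) − bearing(Z→K) = 133.0° ✓; |ZU| = 12.30 ✓; ∠(ZU, UA) = 96.60° ✗; |UA| = 15.50 ✓.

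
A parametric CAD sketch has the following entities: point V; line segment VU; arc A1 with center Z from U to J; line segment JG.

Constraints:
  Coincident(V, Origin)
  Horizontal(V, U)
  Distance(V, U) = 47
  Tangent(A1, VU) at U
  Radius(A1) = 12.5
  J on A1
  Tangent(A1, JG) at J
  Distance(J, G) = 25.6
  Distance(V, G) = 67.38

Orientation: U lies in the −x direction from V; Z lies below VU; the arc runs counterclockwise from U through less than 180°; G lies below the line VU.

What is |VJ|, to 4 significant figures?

61.12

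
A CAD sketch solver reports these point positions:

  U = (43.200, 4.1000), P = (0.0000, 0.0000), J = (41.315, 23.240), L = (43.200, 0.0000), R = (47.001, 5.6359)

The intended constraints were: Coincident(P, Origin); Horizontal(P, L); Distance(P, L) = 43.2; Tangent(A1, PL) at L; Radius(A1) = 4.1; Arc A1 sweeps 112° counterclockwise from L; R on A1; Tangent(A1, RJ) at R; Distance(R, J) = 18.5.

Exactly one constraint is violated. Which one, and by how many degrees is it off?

Tangent(A1, RJ) at R — off by 4.10°.

P = (0.00, 0.00) ✓; P.y = 0.00, L.y = 0.00 ✓; |PL| = 43.20 ✓; ∠(UL, LP) = 90.00° ✓; |UL| = 4.100 ✓; bearing(U→R) − bearing(U→L) = 112.0° ✓; |UR| = 4.100 ✓; ∠(UR, RJ) = 94.10° ✗; |RJ| = 18.50 ✓.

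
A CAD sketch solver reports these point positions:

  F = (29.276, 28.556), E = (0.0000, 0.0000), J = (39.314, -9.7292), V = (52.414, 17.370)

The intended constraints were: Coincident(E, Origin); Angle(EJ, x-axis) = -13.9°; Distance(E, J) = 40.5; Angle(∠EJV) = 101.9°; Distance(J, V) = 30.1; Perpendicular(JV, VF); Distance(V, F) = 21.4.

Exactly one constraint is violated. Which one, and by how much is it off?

Distance(V, F) = 21.4 — off by 4.30.

E = (0.00, 0.00) ✓; EJ at -13.90° ✓; |EJ| = 40.50 ✓; ∠EJV = 101.9° ✓; |JV| = 30.10 ✓; ∠(JV, VF) = 90.00° ✓; |VF| = 25.70 ✗.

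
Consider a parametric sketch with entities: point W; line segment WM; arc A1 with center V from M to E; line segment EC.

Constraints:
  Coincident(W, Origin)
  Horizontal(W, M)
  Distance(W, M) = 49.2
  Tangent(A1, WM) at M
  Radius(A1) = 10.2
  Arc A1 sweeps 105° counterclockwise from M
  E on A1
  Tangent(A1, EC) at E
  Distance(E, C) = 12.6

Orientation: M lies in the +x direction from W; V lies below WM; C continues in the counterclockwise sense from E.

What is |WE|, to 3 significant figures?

41.4

W is at the origin; WM is horizontal with |WM| = 49.2 and M on the +x side, so M = (49.2, 0.00). Since A1 is tangent to WM there, VM ⟂ WM, so V = M + (0, -10.2) = (49.2, -10.2). On A1, M sits at bearing 90° from V; a 105° counterclockwise sweep puts E at bearing 195°, so E = V + 10.2·(cos 195°, sin 195°) = (39.3, -12.8). Then |WE| = |E − W| = 41.4.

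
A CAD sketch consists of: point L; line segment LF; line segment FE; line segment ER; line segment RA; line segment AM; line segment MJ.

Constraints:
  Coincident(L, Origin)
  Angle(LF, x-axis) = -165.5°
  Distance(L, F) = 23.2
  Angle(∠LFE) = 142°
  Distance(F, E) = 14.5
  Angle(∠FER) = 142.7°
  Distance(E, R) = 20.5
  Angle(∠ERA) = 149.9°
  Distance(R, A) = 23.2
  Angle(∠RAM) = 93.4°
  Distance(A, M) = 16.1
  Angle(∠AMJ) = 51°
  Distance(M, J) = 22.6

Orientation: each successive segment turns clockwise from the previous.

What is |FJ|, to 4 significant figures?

35.73

∠RAM = 93.4° gives AM at 2.500° from the x-axis; with |AM| = 16.1, M = (-29.31, 41.77). ∠AMJ = 51.0° gives MJ at -126.5° from the x-axis; with |MJ| = 22.6, J = (-42.75, 23.60). Then |FJ| = |J − F| = 35.73.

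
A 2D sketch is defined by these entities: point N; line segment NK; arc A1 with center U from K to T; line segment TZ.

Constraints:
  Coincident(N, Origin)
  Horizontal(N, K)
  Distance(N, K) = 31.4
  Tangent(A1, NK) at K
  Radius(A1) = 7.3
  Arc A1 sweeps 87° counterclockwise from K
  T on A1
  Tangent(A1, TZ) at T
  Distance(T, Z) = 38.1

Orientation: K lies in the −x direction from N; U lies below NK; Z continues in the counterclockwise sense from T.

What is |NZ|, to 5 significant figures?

60.639

On A1, K sits at bearing 90° from U; an 87° counterclockwise sweep puts T at bearing 177°, so T = U + 7.3·(cos 177°, sin 177°) = (-38.690, -6.9179). Since A1 is tangent to TZ there, UT ⟂ TZ, so TZ runs along (−sin 177°, cos 177°); with |TZ| = 38.1, Z = (-40.684, -44.966). Then |NZ| = |Z − N| = 60.639.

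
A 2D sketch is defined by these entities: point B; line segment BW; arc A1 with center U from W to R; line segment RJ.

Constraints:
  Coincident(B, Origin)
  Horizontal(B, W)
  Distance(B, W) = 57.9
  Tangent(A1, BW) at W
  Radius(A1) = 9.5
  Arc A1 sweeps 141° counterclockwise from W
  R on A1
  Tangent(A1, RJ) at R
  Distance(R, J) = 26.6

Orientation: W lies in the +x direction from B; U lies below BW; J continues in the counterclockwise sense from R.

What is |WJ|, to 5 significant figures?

36.693

On A1, W sits at bearing 90° from U; a 141° counterclockwise sweep puts R at bearing 231°, so R = U + 9.5·(cos 231°, sin 231°) = (51.921, -16.883). Since A1 is tangent to RJ there, UR ⟂ RJ, so RJ runs along (−sin 231°, cos 231°); with |RJ| = 26.6, J = (72.594, -33.623). Then |WJ| = |J − W| = 36.693.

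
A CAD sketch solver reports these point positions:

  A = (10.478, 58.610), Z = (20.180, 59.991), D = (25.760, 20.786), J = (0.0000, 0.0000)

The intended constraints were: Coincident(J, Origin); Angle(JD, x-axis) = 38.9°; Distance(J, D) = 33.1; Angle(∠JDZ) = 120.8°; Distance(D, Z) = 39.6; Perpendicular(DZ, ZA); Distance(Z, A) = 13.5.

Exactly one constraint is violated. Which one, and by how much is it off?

Distance(Z, A) = 13.5 — off by 3.70.

J = (0.00, 0.00) ✓; JD at 38.90° ✓; |JD| = 33.10 ✓; ∠JDZ = 120.8° ✓; |DZ| = 39.60 ✓; ∠(DZ, ZA) = 90.00° ✓; |ZA| = 9.800 ✗.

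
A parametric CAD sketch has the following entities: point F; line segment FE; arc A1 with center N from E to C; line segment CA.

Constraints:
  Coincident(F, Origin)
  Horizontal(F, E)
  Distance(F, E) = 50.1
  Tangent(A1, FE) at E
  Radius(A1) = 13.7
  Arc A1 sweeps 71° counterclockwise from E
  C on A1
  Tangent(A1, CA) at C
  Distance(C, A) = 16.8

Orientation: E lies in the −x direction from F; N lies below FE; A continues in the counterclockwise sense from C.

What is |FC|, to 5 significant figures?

63.727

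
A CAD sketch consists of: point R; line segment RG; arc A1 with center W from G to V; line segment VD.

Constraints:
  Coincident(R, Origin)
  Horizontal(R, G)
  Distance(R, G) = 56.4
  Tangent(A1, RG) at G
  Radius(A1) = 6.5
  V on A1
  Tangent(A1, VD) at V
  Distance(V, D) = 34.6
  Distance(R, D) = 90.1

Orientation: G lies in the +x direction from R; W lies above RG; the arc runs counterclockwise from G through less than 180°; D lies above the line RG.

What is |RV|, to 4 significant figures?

60.69

R is at the origin; RG is horizontal with |RG| = 56.4 and G on the +x side, so G = (56.40, 0.000). The tangent condition forces WG to be normal to RG, so W = G + (0, 6.5) = (56.40, 6.500). Since WV ⟂ VD (tangency), |WD| = √(6.5² + 34.6²) = 35.21 regardless of where V sits on A1. So D lies on both circle(R, 90.1) and circle(W, 35.21); the above-RG intersection is D = (86.75, 24.34). V is the foot of the tangent from D: V = (60.67, 1.601).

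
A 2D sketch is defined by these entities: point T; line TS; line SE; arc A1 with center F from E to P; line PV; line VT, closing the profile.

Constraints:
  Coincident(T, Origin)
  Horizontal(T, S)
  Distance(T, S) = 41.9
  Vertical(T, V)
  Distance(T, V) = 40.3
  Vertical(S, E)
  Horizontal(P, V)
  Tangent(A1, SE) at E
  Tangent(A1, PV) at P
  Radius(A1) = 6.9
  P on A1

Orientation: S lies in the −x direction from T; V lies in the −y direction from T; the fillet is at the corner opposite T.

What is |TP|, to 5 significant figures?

53.377

T is at the origin; TS is horizontal with |TS| = 41.9 and S on the −x side, so S = (-41.900, 0.0000). T and V share the same x with |TV| = 40.3 and V on the −y side, so V = (0.0000, -40.300). The virtual corner opposite T is at (-41.900, -40.300). Tangency of A1 to SE means the radius FE is perpendicular to SE and since A1 is tangent to PV there, FP ⟂ PV, with radius 6.9, so the center F sits 6.9 in from both sides at F = (-35.000, -33.400). That places the tangent points at E = (-41.900, -33.400) on SE and P = (-35.000, -40.300) on PV. Then |TP| = |P − T| = 53.377.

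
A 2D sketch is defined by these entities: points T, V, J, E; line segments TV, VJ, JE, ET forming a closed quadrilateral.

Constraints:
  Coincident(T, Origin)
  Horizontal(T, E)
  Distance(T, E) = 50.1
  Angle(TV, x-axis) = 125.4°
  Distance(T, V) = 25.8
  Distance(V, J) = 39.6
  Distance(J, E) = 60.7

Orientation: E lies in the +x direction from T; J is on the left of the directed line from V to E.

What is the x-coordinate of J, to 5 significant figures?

13.587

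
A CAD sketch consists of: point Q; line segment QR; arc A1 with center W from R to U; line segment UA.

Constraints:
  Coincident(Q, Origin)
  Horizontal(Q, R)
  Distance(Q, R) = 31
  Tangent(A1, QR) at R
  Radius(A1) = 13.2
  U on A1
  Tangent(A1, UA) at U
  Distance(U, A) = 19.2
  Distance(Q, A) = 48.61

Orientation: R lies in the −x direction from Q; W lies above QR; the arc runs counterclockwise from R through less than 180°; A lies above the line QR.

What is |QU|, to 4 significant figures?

29.49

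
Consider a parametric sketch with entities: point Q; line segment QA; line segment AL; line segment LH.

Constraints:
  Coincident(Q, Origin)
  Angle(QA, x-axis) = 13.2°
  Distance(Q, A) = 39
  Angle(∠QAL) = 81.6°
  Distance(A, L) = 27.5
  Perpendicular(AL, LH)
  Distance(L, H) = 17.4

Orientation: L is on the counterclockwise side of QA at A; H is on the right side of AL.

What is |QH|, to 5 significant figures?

60.077

Q is at the origin; QA runs at 13.2° with length 39.0, so A = 39.0·(cos 13.2°, sin 13.2°) = (37.970, 8.9057). ∠QAL = 81.6°, so AL runs at 13.2° + (180° − 81.6°) = 111.60° from the x-axis; with |AL| = 27.5, L = A + 27.5·(cos 111.60°, sin 111.60°) = (27.846, 34.475). The perpendicularity gives LH at right angles to AL; with |LH| = 17.4 on the right of AL, H = L + 17.4·(0.92978, 0.36812) = (44.024, 40.880). Then |QH| = |H − Q| = 60.077.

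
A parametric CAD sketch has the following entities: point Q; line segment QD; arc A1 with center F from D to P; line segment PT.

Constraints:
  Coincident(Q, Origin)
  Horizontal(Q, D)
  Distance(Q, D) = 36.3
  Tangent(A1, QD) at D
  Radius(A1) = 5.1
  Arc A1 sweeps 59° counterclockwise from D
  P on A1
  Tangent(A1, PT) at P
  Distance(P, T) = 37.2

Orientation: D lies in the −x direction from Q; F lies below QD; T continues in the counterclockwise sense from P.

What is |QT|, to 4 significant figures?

69.00

Q is at the origin; QD is horizontal with |QD| = 36.3 and D on the −x side, so D = (-36.30, 0.000). Tangency of A1 to QD means the radius FD is perpendicular to QD, so F = D + (0, -5.1) = (-36.30, -5.100). On A1, D sits at bearing 90° from F; a 59° counterclockwise sweep puts P at bearing 149°, so P = F + 5.1·(cos 149°, sin 149°) = (-40.67, -2.473). Since A1 is tangent to PT there, FP ⟂ PT, so PT runs along (−sin 149°, cos 149°); with |PT| = 37.2, T = (-59.83, -34.36). Then |QT| = |T − Q| = 69.00.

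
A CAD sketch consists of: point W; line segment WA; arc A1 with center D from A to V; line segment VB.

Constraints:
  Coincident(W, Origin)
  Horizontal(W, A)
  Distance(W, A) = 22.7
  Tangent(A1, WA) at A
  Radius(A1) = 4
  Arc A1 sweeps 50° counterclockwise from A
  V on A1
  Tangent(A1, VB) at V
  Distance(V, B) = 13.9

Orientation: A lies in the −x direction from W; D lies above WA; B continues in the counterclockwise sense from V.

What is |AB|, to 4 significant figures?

17.02

W is at the origin; W and A share the same y with |WA| = 22.7 and A on the −x side, so A = (-22.70, 0.000). The tangent condition forces DA to be normal to WA, so D = A + (0, 4) = (-22.70, 4.000). On A1, A sits at bearing -90° from D; a 50° counterclockwise sweep puts V at bearing -40°, so V = D + 4.0·(cos -40°, sin -40°) = (-19.64, 1.429). Since A1 is tangent to VB there, DV ⟂ VB, so VB runs along (−sin -40°, cos -40°); with |VB| = 13.9, B = (-10.70, 12.08). Then |AB| = |B − A| = 17.02.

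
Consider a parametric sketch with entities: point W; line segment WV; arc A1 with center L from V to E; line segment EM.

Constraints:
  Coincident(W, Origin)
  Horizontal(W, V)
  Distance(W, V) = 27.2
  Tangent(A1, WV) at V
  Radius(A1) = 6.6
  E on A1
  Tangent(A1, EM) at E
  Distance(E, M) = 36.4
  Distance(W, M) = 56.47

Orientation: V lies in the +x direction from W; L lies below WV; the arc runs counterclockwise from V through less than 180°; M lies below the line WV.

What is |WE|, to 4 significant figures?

23.35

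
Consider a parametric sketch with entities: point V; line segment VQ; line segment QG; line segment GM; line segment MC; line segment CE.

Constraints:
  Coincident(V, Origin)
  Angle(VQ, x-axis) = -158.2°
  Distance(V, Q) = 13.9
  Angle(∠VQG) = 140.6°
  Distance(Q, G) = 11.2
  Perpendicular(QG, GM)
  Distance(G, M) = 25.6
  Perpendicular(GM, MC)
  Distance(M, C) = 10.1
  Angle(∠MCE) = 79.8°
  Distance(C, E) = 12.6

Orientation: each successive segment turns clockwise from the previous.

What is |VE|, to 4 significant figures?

14.74

V is at the origin; VQ runs at -158.2° with length 13.9, so Q = (-12.91, -5.162). ∠VQG = 140.6° gives QG at 162.4° from the x-axis; with |QG| = 11.2, G = (-23.58, -1.775). The perpendicularity gives GM at right angles to QG, so GM runs at 72.40°; with |GM| = 25.6, M = (-15.84, 22.63). GM ⟂ MC, so MC runs at -17.60°; with |MC| = 10.1, C = (-6.214, 19.57). ∠MCE = 79.8° gives CE at -117.8° from the x-axis; with |CE| = 12.6, E = (-12.09, 8.427). Then |VE| = |E − V| = 14.74.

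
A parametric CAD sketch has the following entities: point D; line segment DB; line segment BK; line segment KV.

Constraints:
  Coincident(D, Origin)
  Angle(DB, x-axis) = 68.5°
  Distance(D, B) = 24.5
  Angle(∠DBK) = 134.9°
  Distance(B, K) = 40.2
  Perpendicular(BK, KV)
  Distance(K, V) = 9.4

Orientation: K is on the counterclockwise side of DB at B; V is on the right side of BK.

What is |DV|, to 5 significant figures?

63.414

D is at the origin; DB runs at 68.5° with length 24.5, so B = 24.5·(cos 68.5°, sin 68.5°) = (8.9793, 22.795). ∠DBK = 134.9°, so BK runs at 68.5° + (180° − 134.9°) = 113.60° from the x-axis; with |BK| = 40.2, K = B + 40.2·(cos 113.60°, sin 113.60°) = (-7.1148, 59.633). BK ⟂ KV; with |KV| = 9.4 on the right of BK, V = K + 9.4·(0.91636, 0.40035) = (1.4991, 63.396). Then |DV| = |V − D| = 63.414.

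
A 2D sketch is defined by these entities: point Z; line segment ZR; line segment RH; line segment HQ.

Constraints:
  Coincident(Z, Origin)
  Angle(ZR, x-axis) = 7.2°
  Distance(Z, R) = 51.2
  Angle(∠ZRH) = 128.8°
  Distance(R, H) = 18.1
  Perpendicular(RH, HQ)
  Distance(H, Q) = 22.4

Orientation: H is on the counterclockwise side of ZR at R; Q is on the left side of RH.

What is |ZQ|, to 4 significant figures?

53.15

Z is at the origin; ZR runs at 7.2° with length 51.2, so R = 51.2·(cos 7.2°, sin 7.2°) = (50.80, 6.417). ∠ZRH = 128.8°, so RH runs at 7.2° + (180° − 128.8°) = 58.40° from the x-axis; with |RH| = 18.1, H = R + 18.1·(cos 58.40°, sin 58.40°) = (60.28, 21.83). RH ⟂ HQ; with |HQ| = 22.4 on the left of RH, Q = H + 22.4·(-0.8517, 0.5240) = (41.20, 33.57). Then |ZQ| = |Q − Z| = 53.15.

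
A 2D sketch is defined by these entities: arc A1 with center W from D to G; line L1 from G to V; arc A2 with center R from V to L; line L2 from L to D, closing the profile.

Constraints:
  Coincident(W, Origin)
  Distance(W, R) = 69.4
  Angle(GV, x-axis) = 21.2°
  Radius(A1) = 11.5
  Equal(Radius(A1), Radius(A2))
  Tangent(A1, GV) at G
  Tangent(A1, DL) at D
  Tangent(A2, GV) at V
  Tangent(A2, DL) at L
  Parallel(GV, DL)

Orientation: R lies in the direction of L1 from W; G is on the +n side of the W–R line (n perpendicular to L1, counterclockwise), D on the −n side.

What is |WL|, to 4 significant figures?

70.35

Tangency of A1 to both parallel lines with radius 11.5 puts G and D at W ± 11.5·n: G = (-4.159, 10.72), D = (4.159, -10.72). Equal radii place V and L the same way about R: V = R + 11.5·n = (60.54, 35.82), L = R − 11.5·n = (68.86, 14.38). Then |WL| = |L − W| = 70.35.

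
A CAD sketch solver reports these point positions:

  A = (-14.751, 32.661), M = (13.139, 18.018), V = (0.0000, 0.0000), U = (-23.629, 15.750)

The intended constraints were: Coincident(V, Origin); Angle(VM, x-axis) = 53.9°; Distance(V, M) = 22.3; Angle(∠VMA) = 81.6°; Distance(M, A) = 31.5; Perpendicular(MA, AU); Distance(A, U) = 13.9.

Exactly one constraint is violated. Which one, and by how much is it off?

Distance(A, U) = 13.9 — off by 5.20.

V = (0.00, 0.00) ✓; VM at 53.90° ✓; |VM| = 22.30 ✓; ∠VMA = 81.60° ✓; |MA| = 31.50 ✓; ∠(MA, AU) = 90.00° ✓; |AU| = 19.10 ✗.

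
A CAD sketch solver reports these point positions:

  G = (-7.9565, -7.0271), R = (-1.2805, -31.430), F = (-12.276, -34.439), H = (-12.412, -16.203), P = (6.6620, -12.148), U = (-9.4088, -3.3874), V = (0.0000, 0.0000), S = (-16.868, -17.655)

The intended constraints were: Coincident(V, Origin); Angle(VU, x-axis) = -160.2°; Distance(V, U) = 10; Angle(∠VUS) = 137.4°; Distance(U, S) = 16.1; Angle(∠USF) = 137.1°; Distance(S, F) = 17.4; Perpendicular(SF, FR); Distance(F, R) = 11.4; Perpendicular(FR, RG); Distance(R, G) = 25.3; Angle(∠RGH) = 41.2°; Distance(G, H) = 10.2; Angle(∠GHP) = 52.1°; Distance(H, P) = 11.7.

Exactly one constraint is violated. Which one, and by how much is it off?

Distance(H, P) = 11.7 — off by 7.80.

V = (0.00, 0.00) ✓; VU at -160.2° ✓; |VU| = 10.00 ✓; ∠VUS = 137.4° ✓; |US| = 16.10 ✓; ∠USF = 137.1° ✓; |SF| = 17.40 ✓; ∠(SF, FR) = 90.00° ✓; |FR| = 11.40 ✓; ∠(FR, RG) = 90.00° ✓; |RG| = 25.30 ✓; ∠RGH = 41.20° ✓; |GH| = 10.20 ✓; ∠GHP = 52.10° ✓; |HP| = 19.50 ✗.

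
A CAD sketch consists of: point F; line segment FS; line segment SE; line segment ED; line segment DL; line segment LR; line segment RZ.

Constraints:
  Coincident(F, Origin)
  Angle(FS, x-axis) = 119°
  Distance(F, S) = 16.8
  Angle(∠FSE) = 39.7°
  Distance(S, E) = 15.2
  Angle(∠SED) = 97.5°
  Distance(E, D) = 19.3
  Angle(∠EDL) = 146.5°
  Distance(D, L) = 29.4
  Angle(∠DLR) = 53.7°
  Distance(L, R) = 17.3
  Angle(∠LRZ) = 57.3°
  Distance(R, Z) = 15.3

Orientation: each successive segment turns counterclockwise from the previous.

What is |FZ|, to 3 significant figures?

20.9

F is at the origin; FS runs at 119.0° with length 16.8, so S = (-8.14, 14.7). ∠FSE = 39.7° gives SE at -101° from the x-axis; with |SE| = 15.2, E = (-11.0, -0.242). ∠SED = 97.5° gives ED at -18.2° from the x-axis; with |ED| = 19.3, D = (7.37, -6.27). ∠EDL = 146.5° gives DL at 15.3° from the x-axis; with |DL| = 29.4, L = (35.7, 1.49). ∠DLR = 53.7° gives LR at 142° from the x-axis; with |LR| = 17.3, R = (22.2, 12.2). ∠LRZ = 57.3° gives RZ at -95.7° from the x-axis; with |RZ| = 15.3, Z = (20.6, -2.99). Then |FZ| = |Z − F| = 20.9.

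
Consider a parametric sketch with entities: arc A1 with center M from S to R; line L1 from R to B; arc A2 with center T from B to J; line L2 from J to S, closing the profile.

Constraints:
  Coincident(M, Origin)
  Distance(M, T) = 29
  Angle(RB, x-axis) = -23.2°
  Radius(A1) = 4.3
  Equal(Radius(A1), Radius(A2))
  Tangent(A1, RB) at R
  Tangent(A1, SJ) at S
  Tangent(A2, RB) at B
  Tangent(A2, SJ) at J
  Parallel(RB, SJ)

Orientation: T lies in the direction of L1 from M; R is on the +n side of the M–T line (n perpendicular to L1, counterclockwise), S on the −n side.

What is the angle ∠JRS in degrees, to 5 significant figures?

73.482°

The slot axis is L1's direction at -23.2°, so u = (cos -23.2°, sin -23.2°) = (0.91914, -0.39394) and n = (−sin -23.2°, cos -23.2°) = (0.39394, 0.91914). M is at the origin and T lies 29.0 along u from M, so T = 29.0·u = (26.655, -11.424). Tangency of A1 to both parallel lines with radius 4.3 puts R and S at M ± 4.3·n: R = (1.6940, 3.9523), S = (-1.6940, -3.9523). Equal radii place B and J the same way about T: B = T + 4.3·n = (28.349, -7.4720), J = T − 4.3·n = (24.961, -15.377). Then cos ∠JRS = RJ·RS / (|RJ||RS|), giving 73.482°.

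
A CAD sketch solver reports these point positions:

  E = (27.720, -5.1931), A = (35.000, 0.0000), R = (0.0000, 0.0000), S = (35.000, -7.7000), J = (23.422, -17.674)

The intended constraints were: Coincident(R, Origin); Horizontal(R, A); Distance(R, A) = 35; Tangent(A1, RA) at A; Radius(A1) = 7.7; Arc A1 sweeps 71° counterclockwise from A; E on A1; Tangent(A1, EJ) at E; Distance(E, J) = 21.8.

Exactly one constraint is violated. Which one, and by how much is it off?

Distance(E, J) = 21.8 — off by 8.60.

R = (0.00, 0.00) ✓; R.y = 0.00, A.y = 0.00 ✓; |RA| = 35.00 ✓; ∠(SA, AR) = 90.00° ✓; |SA| = 7.700 ✓; bearing(S→E) − bearing(S→A) = 71.00° ✓; |SE| = 7.700 ✓; ∠(SE, EJ) = 90.00° ✓; |EJ| = 13.20 ✗.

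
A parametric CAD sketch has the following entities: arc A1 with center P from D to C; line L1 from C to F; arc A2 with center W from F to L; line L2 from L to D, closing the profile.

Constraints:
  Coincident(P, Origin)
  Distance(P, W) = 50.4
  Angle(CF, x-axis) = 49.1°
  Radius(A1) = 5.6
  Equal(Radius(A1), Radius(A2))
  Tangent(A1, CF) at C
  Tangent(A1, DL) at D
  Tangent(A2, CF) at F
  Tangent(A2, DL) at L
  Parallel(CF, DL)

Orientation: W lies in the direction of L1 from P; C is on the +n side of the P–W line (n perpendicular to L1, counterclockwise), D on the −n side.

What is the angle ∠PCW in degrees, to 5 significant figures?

83.660°

The slot axis is L1's direction at 49.1°, so u = (cos 49.1°, sin 49.1°) = (0.65474, 0.75585) and n = (−sin 49.1°, cos 49.1°) = (-0.75585, 0.65474). P is at the origin and W lies 50.4 along u from P, so W = 50.4·u = (32.999, 38.095). Tangency of A1 to both parallel lines with radius 5.6 puts C and D at P ± 5.6·n: C = (-4.2328, 3.6665), D = (4.2328, -3.6665). Then cos ∠PCW = CP·CW / (|CP||CW|), giving 83.660°.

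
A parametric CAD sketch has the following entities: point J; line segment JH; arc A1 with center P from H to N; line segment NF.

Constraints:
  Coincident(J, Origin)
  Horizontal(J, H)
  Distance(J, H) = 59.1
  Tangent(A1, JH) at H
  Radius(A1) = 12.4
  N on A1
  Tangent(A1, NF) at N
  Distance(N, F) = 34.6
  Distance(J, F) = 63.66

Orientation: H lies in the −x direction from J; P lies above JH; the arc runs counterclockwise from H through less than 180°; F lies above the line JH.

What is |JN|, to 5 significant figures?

48.118

Checks: |PN| = 12.40 ✓; ∠(PN, NF) = 90.00° ✓; |NF| = 34.60 ✓; |JF| = 63.66 ✓.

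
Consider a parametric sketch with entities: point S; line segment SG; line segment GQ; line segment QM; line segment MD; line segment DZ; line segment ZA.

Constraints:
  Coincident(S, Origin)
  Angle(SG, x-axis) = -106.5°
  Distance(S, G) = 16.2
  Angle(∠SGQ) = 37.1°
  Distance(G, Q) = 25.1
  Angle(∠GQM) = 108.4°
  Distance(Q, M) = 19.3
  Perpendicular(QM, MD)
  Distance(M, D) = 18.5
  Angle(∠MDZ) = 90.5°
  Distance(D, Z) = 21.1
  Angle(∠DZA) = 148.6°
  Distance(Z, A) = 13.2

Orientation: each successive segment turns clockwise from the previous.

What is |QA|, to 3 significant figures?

17.7

S is at the origin; SG runs at -106.5° with length 16.2, so G = (-4.60, -15.5). ∠SGQ = 37.1° gives GQ at 111° from the x-axis; with |GQ| = 25.1, Q = (-13.4, 7.96). ∠GQM = 108.4° gives QM at 39.0° from the x-axis; with |QM| = 19.3, M = (1.57, 20.1). The perpendicularity gives MD at right angles to QM, so MD runs at -51.0°; with |MD| = 18.5, D = (13.2, 5.73). ∠MDZ = 90.5° gives DZ at -140° from the x-axis; with |DZ| = 21.1, Z = (-3.07, -7.69). ∠DZA = 148.6° gives ZA at -172° from the x-axis; with |ZA| = 13.2, A = (-16.1, -9.55). Then |QA| = |A − Q| = 17.7.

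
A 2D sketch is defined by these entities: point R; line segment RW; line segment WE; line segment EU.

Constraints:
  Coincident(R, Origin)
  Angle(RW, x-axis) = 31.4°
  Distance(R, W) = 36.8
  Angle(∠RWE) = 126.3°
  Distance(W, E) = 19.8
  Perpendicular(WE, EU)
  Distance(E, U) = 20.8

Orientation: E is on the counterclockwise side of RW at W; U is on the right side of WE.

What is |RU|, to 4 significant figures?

65.39

R is at the origin; RW runs at 31.4° with length 36.8, so W = 36.8·(cos 31.4°, sin 31.4°) = (31.41, 19.17). ∠RWE = 126.3°, so WE runs at 31.4° + (180° − 126.3°) = 85.10° from the x-axis; with |WE| = 19.8, E = W + 19.8·(cos 85.10°, sin 85.10°) = (33.10, 38.90). WE is perpendicular to EU; with |EU| = 20.8 on the right of WE, U = E + 20.8·(0.9963, -0.08542) = (53.83, 37.12). Then |RU| = |U − R| = 65.39.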